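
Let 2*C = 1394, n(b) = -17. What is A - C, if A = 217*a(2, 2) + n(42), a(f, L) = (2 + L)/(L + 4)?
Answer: -1708/3 ≈ -569.33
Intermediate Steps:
a(f, L) = (2 + L)/(4 + L)
C = 697 (C = (½)*1394 = 697)
A = 383/3 (A = 217*((2 + 2)/(4 + 2)) - 17 = 217*(4/6) - 17 = 217*((⅙)*4) - 17 = 217*(⅔) - 17 = 434/3 - 17 = 383/3 ≈ 127.67)
A - C = 383/3 - 1*697 = 383/3 - 697 = -1708/3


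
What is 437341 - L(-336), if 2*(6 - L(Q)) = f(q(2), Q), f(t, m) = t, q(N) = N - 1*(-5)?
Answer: 874677/2 ≈ 4.3734e+5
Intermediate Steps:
q(N) = 5 + N (q(N) = N + 5 = 5 + N)
L(Q) = 5/2 (L(Q) = 6 - (5 + 2)/2 = 6 - ½*7 = 6 - 7/2 = 5/2)
437341 - L(-336) = 437341 - 1*5/2 = 437341 - 5/2 = 874677/2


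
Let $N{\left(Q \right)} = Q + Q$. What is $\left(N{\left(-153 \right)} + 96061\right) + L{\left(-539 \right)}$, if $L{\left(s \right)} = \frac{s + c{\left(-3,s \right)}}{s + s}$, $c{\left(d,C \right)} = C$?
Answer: $95756$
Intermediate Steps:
$N{\left(Q \right)} = 2 Q$
$L{\left(s \right)} = 1$ ($L{\left(s \right)} = \frac{s + s}{s + s} = \frac{2 s}{2 s} = 2 s \frac{1}{2 s} = 1$)
$\left(N{\left(-153 \right)} + 96061\right) + L{\left(-539 \right)} = \left(2 \left(-153\right) + 96061\right) + 1 = \left(-306 + 96061\right) + 1 = 95755 + 1 = 95756$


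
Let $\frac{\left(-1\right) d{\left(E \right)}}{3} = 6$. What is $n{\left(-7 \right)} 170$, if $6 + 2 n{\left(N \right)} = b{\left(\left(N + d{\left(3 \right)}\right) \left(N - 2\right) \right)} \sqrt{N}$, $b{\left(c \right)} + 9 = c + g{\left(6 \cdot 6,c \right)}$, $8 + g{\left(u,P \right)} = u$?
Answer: $-510 + 20740 i \sqrt{7} \approx -510.0 + 54873.0 i$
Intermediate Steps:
$g{\left(u,P \right)} = -8 + u$
$d{\left(E \right)} = -18$ ($d{\left(E \right)} = \left(-3\right) 6 = -18$)
$b{\left(c \right)} = 19 + c$ ($b{\left(c \right)} = -9 + \left(c + \left(-8 + 6 \cdot 6\right)\right) = -9 + \left(c + \left(-8 + 36\right)\right) = -9 + \left(c + 28\right) = -9 + \left(28 + c\right) = 19 + c$)
$n{\left(N \right)} = -3 + \frac{\sqrt{N} \left(19 + \left(-18 + N\right) \left(-2 + N\right)\right)}{2}$ ($n{\left(N \right)} = -3 + \frac{\left(19 + \left(N - 18\right) \left(N - 2\right)\right) \sqrt{N}}{2} = -3 + \frac{\left(19 + \left(-18 + N\right) \left(-2 + N\right)\right) \sqrt{N}}{2} = -3 + \frac{\sqrt{N} \left(19 + \left(-18 + N\right) \left(-2 + N\right)\right)}{2}$)
$n{\left(-7 \right)} 170 = \left(-3 + \frac{\sqrt{-7} \left(55 + \left(-7\right)^{2} - -140\right)}{2}\right) 170 = \left(-3 + \frac{i \sqrt{7} \left(55 + 49 + 140\right)}{2}\right) 170 = \left(-3 + \frac{1}{2} i \sqrt{7} \cdot 244\right) 170 = \left(-3 + 122 i \sqrt{7}\right) 170 = -510 + 20740 i \sqrt{7}$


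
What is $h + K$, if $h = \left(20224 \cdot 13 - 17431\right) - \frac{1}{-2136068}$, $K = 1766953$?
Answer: $\frac{4298695869513}{2136068} \approx 2.0124 \cdot 10^{6}$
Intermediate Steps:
$h = \frac{524364108709}{2136068}$ ($h = \left(262912 - 17431\right) - - \frac{1}{2136068} = 245481 + \frac{1}{2136068} = \frac{524364108709}{2136068} \approx 2.4548 \cdot 10^{5}$)
$h + K = \frac{524364108709}{2136068} + 1766953 = \frac{4298695869513}{2136068}$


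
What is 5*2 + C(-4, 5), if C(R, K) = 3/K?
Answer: 53/5 ≈ 10.600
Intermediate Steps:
5*2 + C(-4, 5) = 5*2 + 3/5 = 10 + 3*(1/5) = 10 + 3/5 = 53/5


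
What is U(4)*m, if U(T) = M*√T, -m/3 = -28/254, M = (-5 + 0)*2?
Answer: -840/127 ≈ -6.6142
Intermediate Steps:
M = -10 (M = -5*2 = -10)
m = 42/127 (m = -(-84)/254 = -3*(-14/127) = 42/127 ≈ 0.33071)
U(T) = -10*√T
U(4)*m = -10*√4*(42/127) = -10*2*(42/127) = -20*42/127 = -840/127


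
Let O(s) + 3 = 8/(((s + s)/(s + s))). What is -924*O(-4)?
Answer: -4620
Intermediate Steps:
O(s) = 5 (O(s) = -3 + 8/(((s + s)/(s + s))) = -3 + 8/(((2*s)/((2*s)))) = -3 + 8/(((2*s)*(1/(2*s)))) = -3 + 8/1 = -3 + 8*1 = -3 + 8 = 5)
-924*O(-4) = -924*5 = -4620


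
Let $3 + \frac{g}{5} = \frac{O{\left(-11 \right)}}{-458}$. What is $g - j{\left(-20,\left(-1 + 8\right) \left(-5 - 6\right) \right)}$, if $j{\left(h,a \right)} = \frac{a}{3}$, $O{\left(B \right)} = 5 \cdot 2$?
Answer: $\frac{7253}{687} \approx 10.557$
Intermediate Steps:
$O{\left(B \right)} = 10$
$j{\left(h,a \right)} = \frac{a}{3}$ ($j{\left(h,a \right)} = a \frac{1}{3} = \frac{a}{3}$)
$g = - \frac{3460}{229}$ ($g = -15 + 5 \frac{10}{-458} = -15 + 5 \cdot 10 \left(- \frac{1}{458}\right) = -15 + 5 \left(- \frac{5}{229}\right) = -15 - \frac{25}{229} = - \frac{3460}{229} \approx -15.109$)
$g - j{\left(-20,\left(-1 + 8\right) \left(-5 - 6\right) \right)} = - \frac{3460}{229} - \frac{\left(-1 + 8\right) \left(-5 - 6\right)}{3} = - \frac{3460}{229} - \frac{7 \left(-11\right)}{3} = - \frac{3460}{229} - \frac{1}{3} \left(-77\right) = - \frac{3460}{229} - - \frac{77}{3} = - \frac{3460}{229} + \frac{77}{3} = \frac{7253}{687}$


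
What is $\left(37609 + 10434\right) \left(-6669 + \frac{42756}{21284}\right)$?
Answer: $- \frac{1704328307580}{5321} \approx -3.203 \cdot 10^{8}$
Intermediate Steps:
$\left(37609 + 10434\right) \left(-6669 + \frac{42756}{21284}\right) = 48043 \left(-6669 + 42756 \cdot \frac{1}{21284}\right) = 48043 \left(-6669 + \frac{10689}{5321}\right) = 48043 \left(- \frac{35475060}{5321}\right) = - \frac{1704328307580}{5321}$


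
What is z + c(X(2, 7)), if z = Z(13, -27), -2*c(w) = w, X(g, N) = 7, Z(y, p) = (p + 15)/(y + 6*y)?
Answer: -661/182 ≈ -3.6319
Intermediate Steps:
Z(y, p) = (15 + p)/(7*y) (Z(y, p) = (15 + p)/((7*y)) = (15 + p)*(1/(7*y)) = (15 + p)/(7*y))
c(w) = -w/2
z = -12/91 (z = (⅐)*(15 - 27)/13 = (⅐)*(1/13)*(-12) = -12/91 ≈ -0.13187)
z + c(X(2, 7)) = -12/91 - ½*7 = -12/91 - 7/2 = -661/182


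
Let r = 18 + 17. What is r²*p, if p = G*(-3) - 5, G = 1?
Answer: -9800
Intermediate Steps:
r = 35
p = -8 (p = 1*(-3) - 5 = -3 - 5 = -8)
r²*p = 35²*(-8) = 1225*(-8) = -9800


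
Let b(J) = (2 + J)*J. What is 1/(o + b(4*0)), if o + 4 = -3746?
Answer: -1/3750 ≈ -0.00026667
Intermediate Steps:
o = -3750 (o = -4 - 3746 = -3750)
b(J) = J*(2 + J)
1/(o + b(4*0)) = 1/(-3750 + (4*0)*(2 + 4*0)) = 1/(-3750 + 0*(2 + 0)) = 1/(-3750 + 0*2) = 1/(-3750 + 0) = 1/(-3750) = -1/3750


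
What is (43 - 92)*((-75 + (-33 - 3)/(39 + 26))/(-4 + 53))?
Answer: 4911/65 ≈ 75.554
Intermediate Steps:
(43 - 92)*((-75 + (-33 - 3)/(39 + 26))/(-4 + 53)) = -49*(-75 - 36/65)/49 = -(-240639)/(65*49) = -49*(-4911/3185) = 4911/65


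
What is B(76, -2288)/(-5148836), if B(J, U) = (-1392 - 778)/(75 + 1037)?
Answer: 155/408964688 ≈ 3.7901e-7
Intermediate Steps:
B(J, U) = -1085/556 (B(J, U) = -2170/1112 = -2170*1/1112 = -1085/556)
B(76, -2288)/(-5148836) = -1085/556/(-5148836) = -1085/556*(-1/5148836) = 155/408964688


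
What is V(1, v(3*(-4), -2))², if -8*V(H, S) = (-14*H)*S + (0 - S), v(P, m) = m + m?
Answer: 225/4 ≈ 56.250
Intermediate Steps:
v(P, m) = 2*m
V(H, S) = S/8 + 7*H*S/4 (V(H, S) = -((-14*H)*S + (0 - S))/8 = -(-14*H*S - S)/8 = -(-S - 14*H*S)/8 = S/8 + 7*H*S/4)
V(1, v(3*(-4), -2))² = ((2*(-2))*(1 + 14*1)/8)² = ((⅛)*(-4)*(1 + 14))² = ((⅛)*(-4)*15)² = (-15/2)² = 225/4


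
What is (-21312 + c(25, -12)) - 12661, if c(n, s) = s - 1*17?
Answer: -34002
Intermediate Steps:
c(n, s) = -17 + s (c(n, s) = s - 17 = -17 + s)
(-21312 + c(25, -12)) - 12661 = (-21312 + (-17 - 12)) - 12661 = (-21312 - 29) - 12661 = -21341 - 12661 = -34002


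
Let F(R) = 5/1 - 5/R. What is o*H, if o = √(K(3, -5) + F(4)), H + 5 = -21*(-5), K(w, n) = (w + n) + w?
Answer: 50*√19 ≈ 217.94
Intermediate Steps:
K(w, n) = n + 2*w (K(w, n) = (n + w) + w = n + 2*w)
F(R) = 5 - 5/R (F(R) = 5*1 - 5/R = 5 - 5/R)
H = 100 (H = -5 - 21*(-5) = -5 + 105 = 100)
o = √19/2 (o = √((-5 + 2*3) + (5 - 5/4)) = √((-5 + 6) + (5 - 5*¼)) = √(1 + (5 - 5/4)) = √(1 + 15/4) = √(19/4) = √19/2 ≈ 2.1795)
o*H = (√19/2)*100 = 50*√19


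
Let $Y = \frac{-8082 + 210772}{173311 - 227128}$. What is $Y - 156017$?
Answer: $- \frac{8396569579}{53817} \approx -1.5602 \cdot 10^{5}$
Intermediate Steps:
$Y = - \frac{202690}{53817}$ ($Y = \frac{202690}{-53817} = 202690 \left(- \frac{1}{53817}\right) = - \frac{202690}{53817} \approx -3.7663$)
$Y - 156017 = - \frac{202690}{53817} - 156017 = - \frac{8396569579}{53817}$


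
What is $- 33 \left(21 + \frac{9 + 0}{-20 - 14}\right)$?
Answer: $- \frac{23265}{34} \approx -684.26$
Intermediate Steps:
$- 33 \left(21 + \frac{9 + 0}{-20 - 14}\right) = - 33 \left(21 + \frac{9}{-34}\right) = - 33 \left(21 + 9 \left(- \frac{1}{34}\right)\right) = - 33 \left(21 - \frac{9}{34}\right) = \left(-33\right) \frac{705}{34} = - \frac{23265}{34}$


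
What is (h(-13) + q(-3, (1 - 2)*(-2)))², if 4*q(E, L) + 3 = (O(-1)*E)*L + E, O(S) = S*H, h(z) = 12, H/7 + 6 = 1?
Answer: 1764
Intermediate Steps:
H = -35 (H = -42 + 7*1 = -42 + 7 = -35)
O(S) = -35*S (O(S) = S*(-35) = -35*S)
q(E, L) = -¾ + E/4 + 35*E*L/4 (q(E, L) = -¾ + (((-35*(-1))*E)*L + E)/4 = -¾ + ((35*E)*L + E)/4 = -¾ + (35*E*L + E)/4 = -¾ + (E + 35*E*L)/4 = -¾ + (E/4 + 35*E*L/4) = -¾ + E/4 + 35*E*L/4)
(h(-13) + q(-3, (1 - 2)*(-2)))² = (12 + (-¾ + (¼)*(-3) + (35/4)*(-3)*((1 - 2)*(-2))))² = (12 + (-¾ - ¾ + (35/4)*(-3)*(-1*(-2))))² = (12 + (-¾ - ¾ + (35/4)*(-3)*2))² = (12 + (-¾ - ¾ - 105/2))² = (12 - 54)² = (-42)² = 1764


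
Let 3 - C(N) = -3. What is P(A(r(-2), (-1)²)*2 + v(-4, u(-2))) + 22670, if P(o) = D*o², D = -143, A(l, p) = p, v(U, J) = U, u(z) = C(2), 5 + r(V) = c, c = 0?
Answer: 22098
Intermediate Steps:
r(V) = -5 (r(V) = -5 + 0 = -5)
C(N) = 6 (C(N) = 3 - 1*(-3) = 3 + 3 = 6)
u(z) = 6
P(o) = -143*o²
P(A(r(-2), (-1)²)*2 + v(-4, u(-2))) + 22670 = -143*((-1)²*2 - 4)² + 22670 = -143*(1*2 - 4)² + 22670 = -143*(2 - 4)² + 22670 = -143*(-2)² + 22670 = -143*4 + 22670 = -572 + 22670 = 22098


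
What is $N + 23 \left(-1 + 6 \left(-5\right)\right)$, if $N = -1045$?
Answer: $-1758$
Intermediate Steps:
$N + 23 \left(-1 + 6 \left(-5\right)\right) = -1045 + 23 \left(-1 + 6 \left(-5\right)\right) = -1045 + 23 \left(-1 - 30\right) = -1045 + 23 \left(-31\right) = -1045 - 713 = -1758$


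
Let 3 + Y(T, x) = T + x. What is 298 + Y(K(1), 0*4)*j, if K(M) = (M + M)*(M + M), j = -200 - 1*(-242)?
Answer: 340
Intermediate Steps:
j = 42 (j = -200 + 242 = 42)
K(M) = 4*M² (K(M) = (2*M)*(2*M) = 4*M²)
Y(T, x) = -3 + T + x (Y(T, x) = -3 + (T + x) = -3 + T + x)
298 + Y(K(1), 0*4)*j = 298 + (-3 + 4*1² + 0*4)*42 = 298 + (-3 + 4*1 + 0)*42 = 298 + (-3 + 4 + 0)*42 = 298 + 1*42 = 298 + 42 = 340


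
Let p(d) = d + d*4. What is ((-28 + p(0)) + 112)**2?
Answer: 7056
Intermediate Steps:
p(d) = 5*d (p(d) = d + 4*d = 5*d)
((-28 + p(0)) + 112)**2 = ((-28 + 5*0) + 112)**2 = ((-28 + 0) + 112)**2 = (-28 + 112)**2 = 84**2 = 7056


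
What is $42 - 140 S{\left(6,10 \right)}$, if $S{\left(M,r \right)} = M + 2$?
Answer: $-1078$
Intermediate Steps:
$S{\left(M,r \right)} = 2 + M$
$42 - 140 S{\left(6,10 \right)} = 42 - 140 \left(2 + 6\right) = 42 - 1120 = -1078$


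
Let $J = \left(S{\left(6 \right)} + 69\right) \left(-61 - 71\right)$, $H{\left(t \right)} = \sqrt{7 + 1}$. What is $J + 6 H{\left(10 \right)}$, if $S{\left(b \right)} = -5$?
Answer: $-8448 + 12 \sqrt{2} \approx -8431.0$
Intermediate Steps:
$H{\left(t \right)} = 2 \sqrt{2}$ ($H{\left(t \right)} = \sqrt{8} = 2 \sqrt{2}$)
$J = -8448$ ($J = \left(-5 + 69\right) \left(-61 - 71\right) = 64 \left(-132\right) = -8448$)
$J + 6 H{\left(10 \right)} = -8448 + 6 \cdot 2 \sqrt{2} = -8448 + 12 \sqrt{2}$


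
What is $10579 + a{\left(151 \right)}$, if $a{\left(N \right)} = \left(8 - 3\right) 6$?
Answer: $10609$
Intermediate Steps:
$a{\left(N \right)} = 30$ ($a{\left(N \right)} = 5 \cdot 6 = 30$)
$10579 + a{\left(151 \right)} = 10579 + 30 = 10609$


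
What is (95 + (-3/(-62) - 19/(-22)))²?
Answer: 1069682436/116281 ≈ 9199.1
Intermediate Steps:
(95 + (-3/(-62) - 19/(-22)))² = (95 + (-3*(-1/62) - 19*(-1/22)))² = (95 + (3/62 + 19/22))² = (95 + 311/341)² = (32706/341)² = 1069682436/116281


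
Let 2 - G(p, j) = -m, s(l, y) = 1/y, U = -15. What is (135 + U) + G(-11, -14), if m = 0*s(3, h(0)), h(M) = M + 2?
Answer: 122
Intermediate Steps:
h(M) = 2 + M
m = 0 (m = 0/(2 + 0) = 0/2 = 0*(1/2) = 0)
G(p, j) = 2 (G(p, j) = 2 - (-1)*0 = 2 - 1*0 = 2 + 0 = 2)
(135 + U) + G(-11, -14) = (135 - 15) + 2 = 120 + 2 = 122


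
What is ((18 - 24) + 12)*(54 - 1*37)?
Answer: 102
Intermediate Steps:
((18 - 24) + 12)*(54 - 1*37) = (-6 + 12)*(54 - 37) = 6*17 = 102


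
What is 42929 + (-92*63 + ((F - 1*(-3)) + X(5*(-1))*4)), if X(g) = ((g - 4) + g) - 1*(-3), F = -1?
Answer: 37091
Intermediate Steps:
X(g) = -1 + 2*g (X(g) = ((-4 + g) + g) + 3 = (-4 + 2*g) + 3 = -1 + 2*g)
42929 + (-92*63 + ((F - 1*(-3)) + X(5*(-1))*4)) = 42929 + (-92*63 + ((-1 - 1*(-3)) + (-1 + 2*(5*(-1)))*4)) = 42929 + (-5796 + ((-1 + 3) + (-1 + 2*(-5))*4)) = 42929 + (-5796 + (2 + (-1 - 10)*4)) = 42929 + (-5796 + (2 - 11*4)) = 42929 + (-5796 + (2 - 44)) = 42929 + (-5796 - 42) = 42929 - 5838 = 37091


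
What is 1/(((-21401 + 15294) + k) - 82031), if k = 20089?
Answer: -1/68049 ≈ -1.4695e-5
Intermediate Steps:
1/(((-21401 + 15294) + k) - 82031) = 1/(((-21401 + 15294) + 20089) - 82031) = 1/((-6107 + 20089) - 82031) = 1/(13982 - 82031) = 1/(-68049) = -1/68049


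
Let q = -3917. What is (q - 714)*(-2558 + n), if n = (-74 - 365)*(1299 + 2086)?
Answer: 6893581563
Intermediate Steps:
n = -1486015 (n = -439*3385 = -1486015)
(q - 714)*(-2558 + n) = (-3917 - 714)*(-2558 - 1486015) = -4631*(-1488573) = 6893581563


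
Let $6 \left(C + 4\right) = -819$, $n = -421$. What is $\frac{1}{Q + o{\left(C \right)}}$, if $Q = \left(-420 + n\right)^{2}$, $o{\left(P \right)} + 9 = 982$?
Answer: $\frac{1}{708254} \approx 1.4119 \cdot 10^{-6}$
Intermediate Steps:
$C = - \frac{281}{2}$ ($C = -4 + \frac{1}{6} \left(-819\right) = -4 - \frac{273}{2} = - \frac{281}{2} \approx -140.5$)
$o{\left(P \right)} = 973$ ($o{\left(P \right)} = -9 + 982 = 973$)
$Q = 707281$ ($Q = \left(-420 - 421\right)^{2} = \left(-841\right)^{2} = 707281$)
$\frac{1}{Q + o{\left(C \right)}} = \frac{1}{707281 + 973} = \frac{1}{708254}$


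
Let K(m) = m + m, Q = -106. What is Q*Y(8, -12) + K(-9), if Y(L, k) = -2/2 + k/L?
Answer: 247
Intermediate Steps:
K(m) = 2*m
Y(L, k) = -1 + k/L (Y(L, k) = -2*½ + k/L = -1 + k/L)
Q*Y(8, -12) + K(-9) = -106*(-12 - 1*8)/8 + 2*(-9) = -53*(-12 - 8)/4 - 18 = -53*(-20)/4 - 18 = -106*(-5/2) - 18 = 265 - 18 = 247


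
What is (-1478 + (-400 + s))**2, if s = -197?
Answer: 4305625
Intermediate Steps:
(-1478 + (-400 + s))**2 = (-1478 + (-400 - 197))**2 = (-1478 - 597)**2 = (-2075)**2 = 4305625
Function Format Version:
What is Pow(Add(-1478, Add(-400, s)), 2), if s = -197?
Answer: 4305625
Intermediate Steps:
Pow(Add(-1478, Add(-400, s)), 2) = Pow(Add(-1478, Add(-400, -197)), 2) = Pow(Add(-1478, -597), 2) = Pow(-2075, 2) = 4305625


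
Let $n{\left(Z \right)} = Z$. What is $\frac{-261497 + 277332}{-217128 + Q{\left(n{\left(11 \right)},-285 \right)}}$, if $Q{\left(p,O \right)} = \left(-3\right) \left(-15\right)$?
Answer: $- \frac{15835}{217083} \approx -0.072944$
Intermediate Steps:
$Q{\left(p,O \right)} = 45$
$\frac{-261497 + 277332}{-217128 + Q{\left(n{\left(11 \right)},-285 \right)}} = \frac{-261497 + 277332}{-217128 + 45} = \frac{15835}{-217083} = 15835 \left(- \frac{1}{217083}\right) = - \frac{15835}{217083}$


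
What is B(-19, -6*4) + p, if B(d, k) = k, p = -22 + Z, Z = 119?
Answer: 73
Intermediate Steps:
p = 97 (p = -22 + 119 = 97)
B(-19, -6*4) + p = -6*4 + 97 = -24 + 97 = 73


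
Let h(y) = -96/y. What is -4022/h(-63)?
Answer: -42231/16 ≈ -2639.4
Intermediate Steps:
-4022/h(-63) = -4022/((-96/(-63))) = -4022/((-96*(-1/63))) = -4022/32/21 = -4022*21/32 = -42231/16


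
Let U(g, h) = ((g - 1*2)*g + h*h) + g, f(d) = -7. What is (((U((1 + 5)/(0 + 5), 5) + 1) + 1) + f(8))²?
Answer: 256036/625 ≈ 409.66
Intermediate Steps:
U(g, h) = g + h² + g*(-2 + g) (U(g, h) = ((g - 2)*g + h²) + g = ((-2 + g)*g + h²) + g = (g*(-2 + g) + h²) + g = (h² + g*(-2 + g)) + g = g + h² + g*(-2 + g))
(((U((1 + 5)/(0 + 5), 5) + 1) + 1) + f(8))² = ((((((1 + 5)/(0 + 5))² + 5² - (1 + 5)/(0 + 5)) + 1) + 1) - 7)² = (((((6/5)² + 25 - 6/5) + 1) + 1) - 7)² = (((((6*(⅕))² + 25 - 6/5) + 1) + 1) - 7)² = (((((6/5)² + 25 - 1*6/5) + 1) + 1) - 7)² = ((((36/25 + 25 - 6/5) + 1) + 1) - 7)² = (((631/25 + 1) + 1) - 7)² = ((656/25 + 1) - 7)² = (681/25 - 7)² = (506/25)² = 256036/625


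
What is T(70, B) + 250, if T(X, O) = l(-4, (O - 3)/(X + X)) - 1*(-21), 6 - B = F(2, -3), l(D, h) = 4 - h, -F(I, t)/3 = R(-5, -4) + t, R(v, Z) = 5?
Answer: 38491/140 ≈ 274.94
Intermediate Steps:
F(I, t) = -15 - 3*t (F(I, t) = -3*(5 + t) = -15 - 3*t)
B = 12 (B = 6 - (-15 - 3*(-3)) = 6 - (-15 + 9) = 6 - 1*(-6) = 6 + 6 = 12)
T(X, O) = 25 - (-3 + O)/(2*X) (T(X, O) = (4 - (O - 3)/(X + X)) - 1*(-21) = (4 - (-3 + O)/(2*X)) + 21 = 25 - (-3 + O)/(2*X))
T(70, B) + 250 = (1/2)*(3 - 1*12 + 50*70)/70 + 250 = (1/2)*(1/70)*(3 - 12 + 3500) + 250 = (1/2)*(1/70)*3491 + 250 = 3491/140 + 250 = 38491/140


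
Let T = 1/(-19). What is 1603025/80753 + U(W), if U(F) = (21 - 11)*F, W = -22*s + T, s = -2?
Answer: 704745025/1534307 ≈ 459.32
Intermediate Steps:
T = -1/19 ≈ -0.052632
W = 835/19 (W = -22*(-2) - 1/19 = 44 - 1/19 = 835/19 ≈ 43.947)
U(F) = 10*F
1603025/80753 + U(W) = 1603025/80753 + 10*(835/19) = 1603025*(1/80753) + 8350/19 = 1603025/80753 + 8350/19 = 704745025/1534307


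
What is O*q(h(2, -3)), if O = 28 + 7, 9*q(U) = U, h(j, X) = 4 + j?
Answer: 70/3 ≈ 23.333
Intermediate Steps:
q(U) = U/9
O = 35
O*q(h(2, -3)) = 35*((4 + 2)/9) = 35*((⅑)*6) = 35*(⅔) = 70/3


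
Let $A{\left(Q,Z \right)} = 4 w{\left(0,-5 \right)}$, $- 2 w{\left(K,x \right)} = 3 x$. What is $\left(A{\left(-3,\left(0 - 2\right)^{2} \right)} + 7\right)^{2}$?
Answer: $1369$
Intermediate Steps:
$w{\left(K,x \right)} = - \frac{3 x}{2}$
$A{\left(Q,Z \right)} = 30$ ($A{\left(Q,Z \right)} = 4 \left(\left(- \frac{3}{2}\right) \left(-5\right)\right) = 4 \cdot \frac{15}{2} = 30$)
$\left(A{\left(-3,\left(0 - 2\right)^{2} \right)} + 7\right)^{2} = \left(30 + 7\right)^{2} = 37^{2} = 1369$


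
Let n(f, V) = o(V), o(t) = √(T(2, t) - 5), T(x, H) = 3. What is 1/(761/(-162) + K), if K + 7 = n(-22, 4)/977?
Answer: -293030857710/3427737554713 - 25640388*I*√2/3427737554713 ≈ -0.085488 - 1.0579e-5*I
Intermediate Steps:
o(t) = I*√2 (o(t) = √(3 - 5) = √(-2) = I*√2)
n(f, V) = I*√2
K = -7 + I*√2/977 (K = -7 + (I*√2)/977 = -7 + (I*√2)*(1/977) = -7 + I*√2/977 ≈ -7.0 + 0.0014475*I)
1/(761/(-162) + K) = 1/(761/(-162) + (-7 + I*√2/977)) = 1/(761*(-1/162) + (-7 + I*√2/977)) = 1/(-761/162 + (-7 + I*√2/977)) = 1/(-1895/162 + I*√2/977)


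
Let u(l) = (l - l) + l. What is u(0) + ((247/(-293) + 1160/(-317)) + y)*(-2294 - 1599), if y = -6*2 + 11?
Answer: 1989556580/92881 ≈ 21421.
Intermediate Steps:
y = -1 (y = -12 + 11 = -1)
u(l) = l (u(l) = 0 + l = l)
u(0) + ((247/(-293) + 1160/(-317)) + y)*(-2294 - 1599) = 0 + ((247/(-293) + 1160/(-317)) - 1)*(-2294 - 1599) = 0 + ((247*(-1/293) + 1160*(-1/317)) - 1)*(-3893) = 0 + ((-247/293 - 1160/317) - 1)*(-3893) = 0 + (-418179/92881 - 1)*(-3893) = 0 - 511060/92881*(-3893) = 0 + 1989556580/92881 = 1989556580/92881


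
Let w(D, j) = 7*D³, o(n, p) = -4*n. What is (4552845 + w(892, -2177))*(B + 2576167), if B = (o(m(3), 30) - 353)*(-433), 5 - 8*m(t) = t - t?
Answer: 27151806198795617/2 ≈ 1.3576e+16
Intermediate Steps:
m(t) = 5/8 (m(t) = 5/8 - (t - t)/8 = 5/8 - ⅛*0 = 5/8 + 0 = 5/8)
B = 307863/2 (B = (-4*5/8 - 353)*(-433) = (-5/2 - 353)*(-433) = -711/2*(-433) = 307863/2 ≈ 1.5393e+5)
(4552845 + w(892, -2177))*(B + 2576167) = (4552845 + 7*892³)*(307863/2 + 2576167) = (4552845 + 7*709732288)*(5460197/2) = (4552845 + 4968126016)*(5460197/2) = 4972678861*(5460197/2) = 27151806198795617/2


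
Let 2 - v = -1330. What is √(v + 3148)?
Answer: 8*√70 ≈ 66.933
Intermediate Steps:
v = 1332 (v = 2 - 1*(-1330) = 2 + 1330 = 1332)
√(v + 3148) = √(1332 + 3148) = √4480 = 8*√70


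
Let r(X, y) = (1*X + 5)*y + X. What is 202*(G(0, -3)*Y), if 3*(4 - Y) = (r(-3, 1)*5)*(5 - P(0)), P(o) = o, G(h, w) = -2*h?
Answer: 0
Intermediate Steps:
r(X, y) = X + y*(5 + X) (r(X, y) = (X + 5)*y + X = (5 + X)*y + X = y*(5 + X) + X = X + y*(5 + X))
Y = 37/3 (Y = 4 - (-3 + 5*1 - 3*1)*5*(5 - 1*0)/3 = 4 - (-3 + 5 - 3)*5*(5 + 0)/3 = 4 - (-1*5)*5/3 = 4 - (-5)*5/3 = 4 - 1/3*(-25) = 4 + 25/3 = 37/3 ≈ 12.333)
202*(G(0, -3)*Y) = 202*(-2*0*(37/3)) = 202*(0*(37/3)) = 202*0 = 0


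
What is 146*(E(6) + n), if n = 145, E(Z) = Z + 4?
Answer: 22630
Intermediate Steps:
E(Z) = 4 + Z
146*(E(6) + n) = 146*((4 + 6) + 145) = 146*(10 + 145) = 146*155 = 22630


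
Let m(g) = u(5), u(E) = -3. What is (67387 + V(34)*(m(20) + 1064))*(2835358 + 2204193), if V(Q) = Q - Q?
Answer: 339600223237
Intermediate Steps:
V(Q) = 0
m(g) = -3
(67387 + V(34)*(m(20) + 1064))*(2835358 + 2204193) = (67387 + 0*(-3 + 1064))*(2835358 + 2204193) = (67387 + 0*1061)*5039551 = (67387 + 0)*5039551 = 67387*5039551 = 339600223237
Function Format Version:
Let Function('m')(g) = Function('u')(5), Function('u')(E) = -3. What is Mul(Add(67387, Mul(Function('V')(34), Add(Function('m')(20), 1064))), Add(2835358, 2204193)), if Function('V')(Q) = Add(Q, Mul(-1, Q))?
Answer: 339600223237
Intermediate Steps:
Function('V')(Q) = 0
Function('m')(g) = -3
Mul(Add(67387, Mul(Function('V')(34), Add(Function('m')(20), 1064))), Add(2835358, 2204193)) = Mul(Add(67387, Mul(0, Add(-3, 1064))), Add(2835358, 2204193)) = Mul(Add(67387, Mul(0, 1061)), 5039551) = Mul(Add(67387, 0), 5039551) = Mul(67387, 5039551) = 339600223237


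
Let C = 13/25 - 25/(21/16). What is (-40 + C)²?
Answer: 944148529/275625 ≈ 3425.5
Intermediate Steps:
C = -9727/525 (C = 13*(1/25) - 25/(21*(1/16)) = 13/25 - 25/21/16 = 13/25 - 25*16/21 = 13/25 - 400/21 = -9727/525 ≈ -18.528)
(-40 + C)² = (-40 - 9727/525)² = (-30727/525)² = 944148529/275625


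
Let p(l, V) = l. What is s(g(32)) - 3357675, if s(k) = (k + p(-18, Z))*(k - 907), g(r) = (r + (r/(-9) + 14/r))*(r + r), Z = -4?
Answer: -132387473/81 ≈ -1.6344e+6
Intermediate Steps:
g(r) = 2*r*(14/r + 8*r/9) (g(r) = (r + (r*(-⅑) + 14/r))*(2*r) = (r + (-r/9 + 14/r))*(2*r) = (r + (14/r - r/9))*(2*r) = (14/r + 8*r/9)*(2*r) = 2*r*(14/r + 8*r/9))
s(k) = (-907 + k)*(-18 + k) (s(k) = (k - 18)*(k - 907) = (-18 + k)*(-907 + k) = (-907 + k)*(-18 + k))
s(g(32)) - 3357675 = (16326 + (28 + (16/9)*32²)² - 925*(28 + (16/9)*32²)) - 3357675 = (16326 + (28 + (16/9)*1024)² - 925*(28 + (16/9)*1024)) - 3357675 = (16326 + (28 + 16384/9)² - 925*(28 + 16384/9)) - 3357675 = (16326 + (16636/9)² - 925*16636/9) - 3357675 = (16326 + 276756496/81 - 15388300/9) - 3357675 = 139584202/81 - 3357675 = -132387473/81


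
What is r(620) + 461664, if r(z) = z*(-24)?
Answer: 446784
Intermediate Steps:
r(z) = -24*z
r(620) + 461664 = -24*620 + 461664 = -14880 + 461664 = 446784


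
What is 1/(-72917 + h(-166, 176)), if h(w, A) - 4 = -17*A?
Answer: -1/75905 ≈ -1.3174e-5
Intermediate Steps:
h(w, A) = 4 - 17*A
1/(-72917 + h(-166, 176)) = 1/(-72917 + (4 - 17*176)) = 1/(-72917 + (4 - 2992)) = 1/(-72917 - 2988) = 1/(-75905) = -1/75905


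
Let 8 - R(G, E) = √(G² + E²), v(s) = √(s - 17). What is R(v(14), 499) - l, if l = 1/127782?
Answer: 1022255/127782 - √248998 ≈ -491.00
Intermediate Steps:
l = 1/127782 ≈ 7.8258e-6
v(s) = √(-17 + s)
R(G, E) = 8 - √(E² + G²) (R(G, E) = 8 - √(G² + E²) = 8 - √(E² + G²))
R(v(14), 499) - l = (8 - √(499² + (√(-17 + 14))²)) - 1*1/127782 = (8 - √(249001 + (√(-3))²)) - 1/127782 = (8 - √(249001 + (I*√3)²)) - 1/127782 = (8 - √(249001 - 3)) - 1/127782 = (8 - √248998) - 1/127782 = 1022255/127782 - √248998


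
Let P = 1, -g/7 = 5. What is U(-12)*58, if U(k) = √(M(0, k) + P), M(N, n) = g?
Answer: 58*I*√34 ≈ 338.2*I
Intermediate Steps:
g = -35 (g = -7*5 = -35)
M(N, n) = -35
U(k) = I*√34 (U(k) = √(-35 + 1) = √(-34) = I*√34)
U(-12)*58 = (I*√34)*58 = 58*I*√34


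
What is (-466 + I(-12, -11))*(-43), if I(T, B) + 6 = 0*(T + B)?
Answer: 20296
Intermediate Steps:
I(T, B) = -6 (I(T, B) = -6 + 0*(T + B) = -6 + 0*(B + T) = -6 + 0 = -6)
(-466 + I(-12, -11))*(-43) = (-466 - 6)*(-43) = -472*(-43) = 20296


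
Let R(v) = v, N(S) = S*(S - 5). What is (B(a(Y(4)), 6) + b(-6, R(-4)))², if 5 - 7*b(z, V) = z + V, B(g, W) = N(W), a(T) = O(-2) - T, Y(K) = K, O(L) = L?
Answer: 3249/49 ≈ 66.306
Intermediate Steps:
a(T) = -2 - T
N(S) = S*(-5 + S)
B(g, W) = W*(-5 + W)
b(z, V) = 5/7 - V/7 - z/7 (b(z, V) = 5/7 - (z + V)/7 = 5/7 - (V + z)/7 = 5/7 + (-V/7 - z/7) = 5/7 - V/7 - z/7)
(B(a(Y(4)), 6) + b(-6, R(-4)))² = (6*(-5 + 6) + (5/7 - ⅐*(-4) - ⅐*(-6)))² = (6*1 + (5/7 + 4/7 + 6/7))² = (6 + 15/7)² = (57/7)² = 3249/49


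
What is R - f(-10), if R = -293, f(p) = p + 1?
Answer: -284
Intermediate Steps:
f(p) = 1 + p
R - f(-10) = -293 - (1 - 10) = -293 - 1*(-9) = -293 + 9 = -284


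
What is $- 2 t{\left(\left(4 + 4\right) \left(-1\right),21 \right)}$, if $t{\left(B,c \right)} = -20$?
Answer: $40$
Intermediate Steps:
$- 2 t{\left(\left(4 + 4\right) \left(-1\right),21 \right)} = \left(-2\right) \left(-20\right) = 40$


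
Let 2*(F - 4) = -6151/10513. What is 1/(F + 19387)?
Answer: 21026/407709015 ≈ 5.1571e-5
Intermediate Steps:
F = 77953/21026 (F = 4 + (-6151/10513)/2 = 4 + (-6151*1/10513)/2 = 4 + (½)*(-6151/10513) = 4 - 6151/21026 = 77953/21026 ≈ 3.7075)
1/(F + 19387) = 1/(77953/21026 + 19387) = 1/(407709015/21026) = 21026/407709015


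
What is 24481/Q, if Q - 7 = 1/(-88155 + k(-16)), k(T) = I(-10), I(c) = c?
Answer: 2158367365/617154 ≈ 3497.3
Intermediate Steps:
k(T) = -10
Q = 617154/88165 (Q = 7 + 1/(-88155 - 10) = 7 + 1/(-88165) = 7 - 1/88165 = 617154/88165 ≈ 7.0000)
24481/Q = 24481/(617154/88165) = 24481*(88165/617154) = 2158367365/617154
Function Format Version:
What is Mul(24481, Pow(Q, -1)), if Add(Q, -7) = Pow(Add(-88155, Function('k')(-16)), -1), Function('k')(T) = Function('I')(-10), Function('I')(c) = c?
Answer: Rational(2158367365, 617154) ≈ 3497.3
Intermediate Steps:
Function('k')(T) = -10
Q = Rational(617154, 88165) (Q = Add(7, Pow(Add(-88155, -10), -1)) = Add(7, Pow(-88165, -1)) = Add(7, Rational(-1, 88165)) = Rational(617154, 88165) ≈ 7.0000)
Mul(24481, Pow(Q, -1)) = Mul(24481, Pow(Rational(617154, 88165), -1)) = Mul(24481, Rational(88165, 617154)) = Rational(2158367365, 617154)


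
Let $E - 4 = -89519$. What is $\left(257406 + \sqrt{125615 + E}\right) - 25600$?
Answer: $231996$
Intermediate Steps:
$E = -89515$ ($E = 4 - 89519 = -89515$)
$\left(257406 + \sqrt{125615 + E}\right) - 25600 = \left(257406 + \sqrt{125615 - 89515}\right) - 25600 = \left(257406 + \sqrt{36100}\right) - 25600 = \left(257406 + 190\right) - 25600 = 257596 - 25600 = 231996$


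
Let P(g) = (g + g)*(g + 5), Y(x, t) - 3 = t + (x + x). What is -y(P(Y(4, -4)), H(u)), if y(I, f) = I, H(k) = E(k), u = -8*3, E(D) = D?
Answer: -168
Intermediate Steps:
Y(x, t) = 3 + t + 2*x (Y(x, t) = 3 + (t + (x + x)) = 3 + (t + 2*x) = 3 + t + 2*x)
P(g) = 2*g*(5 + g) (P(g) = (2*g)*(5 + g) = 2*g*(5 + g))
u = -24 (u = -2*12 = -24)
H(k) = k
-y(P(Y(4, -4)), H(u)) = -2*(3 - 4 + 2*4)*(5 + (3 - 4 + 2*4)) = -2*(3 - 4 + 8)*(5 + (3 - 4 + 8)) = -2*7*(5 + 7) = -2*7*12 = -1*168 = -168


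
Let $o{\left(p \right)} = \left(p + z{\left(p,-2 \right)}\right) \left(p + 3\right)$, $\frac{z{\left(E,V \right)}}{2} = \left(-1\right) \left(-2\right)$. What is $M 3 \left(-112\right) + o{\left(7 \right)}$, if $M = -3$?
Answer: $1118$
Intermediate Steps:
$z{\left(E,V \right)} = 4$ ($z{\left(E,V \right)} = 2 \left(\left(-1\right) \left(-2\right)\right) = 2 \cdot 2 = 4$)
$o{\left(p \right)} = \left(3 + p\right) \left(4 + p\right)$ ($o{\left(p \right)} = \left(p + 4\right) \left(p + 3\right) = \left(4 + p\right) \left(3 + p\right) = \left(3 + p\right) \left(4 + p\right)$)
$M 3 \left(-112\right) + o{\left(7 \right)} = \left(-3\right) 3 \left(-112\right) + \left(12 + 7^{2} + 7 \cdot 7\right) = \left(-9\right) \left(-112\right) + \left(12 + 49 + 49\right) = 1008 + 110 = 1118$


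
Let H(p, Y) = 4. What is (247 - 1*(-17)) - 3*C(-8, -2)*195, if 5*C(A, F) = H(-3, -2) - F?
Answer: -438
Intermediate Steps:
C(A, F) = ⅘ - F/5 (C(A, F) = (4 - F)/5 = ⅘ - F/5)
(247 - 1*(-17)) - 3*C(-8, -2)*195 = (247 - 1*(-17)) - 3*(⅘ - ⅕*(-2))*195 = (247 + 17) - 3*(⅘ + ⅖)*195 = 264 - 3*6/5*195 = 264 - 18/5*195 = 264 - 702 = -438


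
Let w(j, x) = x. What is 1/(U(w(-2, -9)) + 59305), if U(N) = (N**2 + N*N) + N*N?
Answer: 1/59548 ≈ 1.6793e-5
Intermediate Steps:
U(N) = 3*N**2 (U(N) = (N**2 + N**2) + N**2 = 2*N**2 + N**2 = 3*N**2)
1/(U(w(-2, -9)) + 59305) = 1/(3*(-9)**2 + 59305) = 1/(3*81 + 59305) = 1/(243 + 59305) = 1/59548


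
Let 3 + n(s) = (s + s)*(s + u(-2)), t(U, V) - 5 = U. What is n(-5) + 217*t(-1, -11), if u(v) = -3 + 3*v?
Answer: 1005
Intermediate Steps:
t(U, V) = 5 + U
n(s) = -3 + 2*s*(-9 + s) (n(s) = -3 + (s + s)*(s + (-3 + 3*(-2))) = -3 + (2*s)*(s + (-3 - 6)) = -3 + (2*s)*(s - 9) = -3 + (2*s)*(-9 + s) = -3 + 2*s*(-9 + s))
n(-5) + 217*t(-1, -11) = (-3 - 18*(-5) + 2*(-5)²) + 217*(5 - 1) = (-3 + 90 + 2*25) + 217*4 = (-3 + 90 + 50) + 868 = 137 + 868 = 1005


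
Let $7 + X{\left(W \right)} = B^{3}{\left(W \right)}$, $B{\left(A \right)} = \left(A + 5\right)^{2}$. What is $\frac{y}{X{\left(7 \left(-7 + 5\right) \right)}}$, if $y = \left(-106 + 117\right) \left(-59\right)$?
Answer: $- \frac{649}{531434} \approx -0.0012212$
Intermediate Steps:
$B{\left(A \right)} = \left(5 + A\right)^{2}$
$y = -649$ ($y = 11 \left(-59\right) = -649$)
$X{\left(W \right)} = -7 + \left(5 + W\right)^{6}$ ($X{\left(W \right)} = -7 + \left(\left(5 + W\right)^{2}\right)^{3} = -7 + \left(5 + W\right)^{6}$)
$\frac{y}{X{\left(7 \left(-7 + 5\right) \right)}} = - \frac{649}{-7 + \left(5 + 7 \left(-7 + 5\right)\right)^{6}} = - \frac{649}{-7 + \left(5 + 7 \left(-2\right)\right)^{6}} = - \frac{649}{-7 + \left(5 - 14\right)^{6}} = - \frac{649}{-7 + \left(-9\right)^{6}} = - \frac{649}{-7 + 531441} = - \frac{649}{531434}$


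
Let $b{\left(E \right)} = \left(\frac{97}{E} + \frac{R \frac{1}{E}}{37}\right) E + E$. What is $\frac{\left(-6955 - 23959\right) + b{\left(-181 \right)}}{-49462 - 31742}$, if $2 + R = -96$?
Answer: $\frac{286756}{751137} \approx 0.38176$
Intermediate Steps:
$R = -98$ ($R = -2 - 96 = -98$)
$b{\left(E \right)} = \frac{3491}{37} + E$ ($b{\left(E \right)} = \left(\frac{97}{E} + \frac{\left(-98\right) \frac{1}{E}}{37}\right) E + E = \left(\frac{97}{E} + - \frac{98}{E} \frac{1}{37}\right) E + E = \left(\frac{97}{E} - \frac{98}{37 E}\right) E + E = \frac{3491}{37 E} E + E = \frac{3491}{37} + E$)
$\frac{\left(-6955 - 23959\right) + b{\left(-181 \right)}}{-49462 - 31742} = \frac{\left(-6955 - 23959\right) + \left(\frac{3491}{37} - 181\right)}{-49462 - 31742} = \frac{\left(-6955 - 23959\right) - \frac{3206}{37}}{-81204} = \left(-30914 - \frac{3206}{37}\right) \left(- \frac{1}{81204}\right) = \left(- \frac{1147024}{37}\right) \left(- \frac{1}{81204}\right) = \frac{286756}{751137}$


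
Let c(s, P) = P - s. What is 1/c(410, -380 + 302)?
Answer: -1/488 ≈ -0.0020492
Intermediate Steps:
1/c(410, -380 + 302) = 1/((-380 + 302) - 1*410) = 1/(-78 - 410) = 1/(-488) = -1/488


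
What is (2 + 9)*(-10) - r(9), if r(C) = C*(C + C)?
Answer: -272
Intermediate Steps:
r(C) = 2*C**2 (r(C) = C*(2*C) = 2*C**2)
(2 + 9)*(-10) - r(9) = (2 + 9)*(-10) - 2*9**2 = 11*(-10) - 2*81 = -110 - 1*162 = -110 - 162 = -272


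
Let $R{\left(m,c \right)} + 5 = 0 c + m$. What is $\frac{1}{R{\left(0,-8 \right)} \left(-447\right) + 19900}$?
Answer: $\frac{1}{22135} \approx 4.5177 \cdot 10^{-5}$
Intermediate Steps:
$R{\left(m,c \right)} = -5 + m$ ($R{\left(m,c \right)} = -5 + \left(0 c + m\right) = -5 + \left(0 + m\right) = -5 + m$)
$\frac{1}{R{\left(0,-8 \right)} \left(-447\right) + 19900} = \frac{1}{\left(-5 + 0\right) \left(-447\right) + 19900} = \frac{1}{\left(-5\right) \left(-447\right) + 19900} = \frac{1}{2235 + 19900} = \frac{1}{22135}$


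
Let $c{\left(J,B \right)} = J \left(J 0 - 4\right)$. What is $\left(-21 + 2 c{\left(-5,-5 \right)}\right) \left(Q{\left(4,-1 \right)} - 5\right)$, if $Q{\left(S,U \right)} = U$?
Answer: $-114$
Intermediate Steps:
$c{\left(J,B \right)} = - 4 J$ ($c{\left(J,B \right)} = J \left(0 - 4\right) = J \left(-4\right) = - 4 J$)
$\left(-21 + 2 c{\left(-5,-5 \right)}\right) \left(Q{\left(4,-1 \right)} - 5\right) = \left(-21 + 2 \left(\left(-4\right) \left(-5\right)\right)\right) \left(-1 - 5\right) = \left(-21 + 2 \cdot 20\right) \left(-6\right) = \left(-21 + 40\right) \left(-6\right) = 19 \left(-6\right) = -114$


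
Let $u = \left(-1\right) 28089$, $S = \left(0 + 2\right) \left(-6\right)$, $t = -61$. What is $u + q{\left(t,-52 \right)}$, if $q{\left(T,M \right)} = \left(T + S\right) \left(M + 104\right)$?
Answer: $-31885$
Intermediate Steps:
$S = -12$ ($S = 2 \left(-6\right) = -12$)
$q{\left(T,M \right)} = \left(-12 + T\right) \left(104 + M\right)$ ($q{\left(T,M \right)} = \left(T - 12\right) \left(M + 104\right) = \left(-12 + T\right) \left(104 + M\right)$)
$u = -28089$
$u + q{\left(t,-52 \right)} = -28089 - 3796 = -31885$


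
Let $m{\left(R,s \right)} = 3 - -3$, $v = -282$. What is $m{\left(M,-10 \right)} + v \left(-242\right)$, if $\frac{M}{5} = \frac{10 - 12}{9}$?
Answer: $68250$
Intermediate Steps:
$M = - \frac{10}{9}$ ($M = 5 \frac{10 - 12}{9} = 5 \left(10 - 12\right) \frac{1}{9} = 5 \left(\left(-2\right) \frac{1}{9}\right) = 5 \left(- \frac{2}{9}\right) = - \frac{10}{9} \approx -1.1111$)
$m{\left(R,s \right)} = 6$ ($m{\left(R,s \right)} = 3 + 3 = 6$)
$m{\left(M,-10 \right)} + v \left(-242\right) = 6 - -68244 = 6 + 68244 = 68250$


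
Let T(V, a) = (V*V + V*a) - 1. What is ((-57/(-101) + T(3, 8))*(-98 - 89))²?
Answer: 378277891849/10201 ≈ 3.7082e+7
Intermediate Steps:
T(V, a) = -1 + V² + V*a (T(V, a) = (V² + V*a) - 1 = -1 + V² + V*a)
((-57/(-101) + T(3, 8))*(-98 - 89))² = ((-57/(-101) + (-1 + 3² + 3*8))*(-98 - 89))² = ((-57*(-1/101) + (-1 + 9 + 24))*(-187))² = ((57/101 + 32)*(-187))² = ((3289/101)*(-187))² = (-615043/101)² = 378277891849/10201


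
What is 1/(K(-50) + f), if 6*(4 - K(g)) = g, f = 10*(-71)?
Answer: -3/2093 ≈ -0.0014334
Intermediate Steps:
f = -710
K(g) = 4 - g/6
1/(K(-50) + f) = 1/((4 - ⅙*(-50)) - 710) = 1/((4 + 25/3) - 710) = 1/(37/3 - 710) = 1/(-2093/3) = -3/2093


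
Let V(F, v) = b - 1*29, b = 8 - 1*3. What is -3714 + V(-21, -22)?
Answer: -3738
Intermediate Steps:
b = 5 (b = 8 - 3 = 5)
V(F, v) = -24 (V(F, v) = 5 - 1*29 = 5 - 29 = -24)
-3714 + V(-21, -22) = -3714 - 24 = -3738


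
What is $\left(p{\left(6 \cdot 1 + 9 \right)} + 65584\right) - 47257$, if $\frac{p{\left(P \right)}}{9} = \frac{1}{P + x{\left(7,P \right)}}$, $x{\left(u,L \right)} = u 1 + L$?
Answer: $\frac{678108}{37} \approx 18327.0$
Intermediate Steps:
$x{\left(u,L \right)} = L + u$ ($x{\left(u,L \right)} = u + L = L + u$)
$p{\left(P \right)} = \frac{9}{7 + 2 P}$ ($p{\left(P \right)} = \frac{9}{P + \left(P + 7\right)} = \frac{9}{P + \left(7 + P\right)} = \frac{9}{7 + 2 P}$)
$\left(p{\left(6 \cdot 1 + 9 \right)} + 65584\right) - 47257 = \left(\frac{9}{7 + 2 \left(6 \cdot 1 + 9\right)} + 65584\right) - 47257 = \left(\frac{9}{7 + 2 \left(6 + 9\right)} + 65584\right) - 47257 = \left(\frac{9}{7 + 2 \cdot 15} + 65584\right) - 47257 = \left(\frac{9}{7 + 30} + 65584\right) - 47257 = \left(\frac{9}{37} + 65584\right) - 47257 = \frac{2426617}{37} - 47257 = \frac{678108}{37}$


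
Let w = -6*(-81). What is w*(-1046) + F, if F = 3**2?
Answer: -508347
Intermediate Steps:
w = 486
F = 9
w*(-1046) + F = 486*(-1046) + 9 = -508356 + 9 = -508347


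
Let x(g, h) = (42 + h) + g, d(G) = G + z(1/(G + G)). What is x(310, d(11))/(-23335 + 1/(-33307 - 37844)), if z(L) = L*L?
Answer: -12500732643/803589355624 ≈ -0.015556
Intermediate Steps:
z(L) = L²
d(G) = G + 1/(4*G²) (d(G) = G + (1/(G + G))² = G + (1/(2*G))² = G + 1/(4*G²))
x(g, h) = 42 + g + h
x(310, d(11))/(-23335 + 1/(-33307 - 37844)) = (42 + 310 + (11 + (¼)/11²))/(-23335 + 1/(-33307 - 37844)) = (42 + 310 + (11 + (¼)*(1/121)))/(-23335 + 1/(-71151)) = (42 + 310 + (11 + 1/484))/(-23335 - 1/71151) = (42 + 310 + 5325/484)/(-1660308586/71151) = (175693/484)*(-71151/1660308586) = -12500732643/803589355624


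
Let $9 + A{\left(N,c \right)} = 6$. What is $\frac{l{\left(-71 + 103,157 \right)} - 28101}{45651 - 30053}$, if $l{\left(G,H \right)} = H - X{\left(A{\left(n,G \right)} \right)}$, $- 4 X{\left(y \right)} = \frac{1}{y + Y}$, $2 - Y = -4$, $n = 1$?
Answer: $- \frac{335327}{187176} \approx -1.7915$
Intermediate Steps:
$A{\left(N,c \right)} = -3$ ($A{\left(N,c \right)} = -9 + 6 = -3$)
$Y = 6$ ($Y = 2 - -4 = 2 + 4 = 6$)
$X{\left(y \right)} = - \frac{1}{4 \left(6 + y\right)}$ ($X{\left(y \right)} = - \frac{1}{4 \left(y + 6\right)} = - \frac{1}{4 \left(6 + y\right)}$)
$l{\left(G,H \right)} = \frac{1}{12} + H$ ($l{\left(G,H \right)} = H - - \frac{1}{24 + 4 \left(-3\right)} = H - - \frac{1}{24 - 12} = H - - \frac{1}{12} = H + \frac{1}{12} = \frac{1}{12} + H$)
$\frac{l{\left(-71 + 103,157 \right)} - 28101}{45651 - 30053} = \frac{\left(\frac{1}{12} + 157\right) - 28101}{45651 - 30053} = \frac{\frac{1885}{12} - 28101}{15598} = \left(- \frac{335327}{12}\right) \frac{1}{15598} = - \frac{335327}{187176}$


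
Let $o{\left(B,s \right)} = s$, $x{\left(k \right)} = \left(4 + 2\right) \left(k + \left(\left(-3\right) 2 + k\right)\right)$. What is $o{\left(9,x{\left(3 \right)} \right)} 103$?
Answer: $0$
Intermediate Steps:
$x{\left(k \right)} = -36 + 12 k$ ($x{\left(k \right)} = 6 \left(k + \left(-6 + k\right)\right) = 6 \left(-6 + 2 k\right) = -36 + 12 k$)
$o{\left(9,x{\left(3 \right)} \right)} 103 = \left(-36 + 12 \cdot 3\right) 103 = \left(-36 + 36\right) 103 = 0 \cdot 103 = 0$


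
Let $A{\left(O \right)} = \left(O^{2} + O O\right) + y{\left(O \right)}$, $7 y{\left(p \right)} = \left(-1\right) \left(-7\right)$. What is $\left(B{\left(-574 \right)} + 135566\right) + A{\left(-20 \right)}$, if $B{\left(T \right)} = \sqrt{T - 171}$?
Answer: $136367 + i \sqrt{745} \approx 1.3637 \cdot 10^{5} + 27.295 i$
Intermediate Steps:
$B{\left(T \right)} = \sqrt{-171 + T}$
$y{\left(p \right)} = 1$ ($y{\left(p \right)} = \frac{\left(-1\right) \left(-7\right)}{7} = \frac{1}{7} \cdot 7 = 1$)
$A{\left(O \right)} = 1 + 2 O^{2}$ ($A{\left(O \right)} = \left(O^{2} + O O\right) + 1 = \left(O^{2} + O^{2}\right) + 1 = 2 O^{2} + 1 = 1 + 2 O^{2}$)
$\left(B{\left(-574 \right)} + 135566\right) + A{\left(-20 \right)} = \left(\sqrt{-171 - 574} + 135566\right) + \left(1 + 2 \left(-20\right)^{2}\right) = \left(\sqrt{-745} + 135566\right) + \left(1 + 2 \cdot 400\right) = \left(i \sqrt{745} + 135566\right) + \left(1 + 800\right) = \left(135566 + i \sqrt{745}\right) + 801 = 136367 + i \sqrt{745}$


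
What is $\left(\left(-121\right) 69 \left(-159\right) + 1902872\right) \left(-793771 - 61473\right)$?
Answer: $-2762748573572$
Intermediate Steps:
$\left(\left(-121\right) 69 \left(-159\right) + 1902872\right) \left(-793771 - 61473\right) = \left(\left(-8349\right) \left(-159\right) + 1902872\right) \left(-855244\right) = \left(1327491 + 1902872\right) \left(-855244\right) = 3230363 \left(-855244\right) = -2762748573572$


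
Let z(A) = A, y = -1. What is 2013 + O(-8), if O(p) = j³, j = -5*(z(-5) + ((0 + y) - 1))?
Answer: 44888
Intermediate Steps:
j = 35 (j = -5*(-5 + ((0 - 1) - 1)) = -5*(-5 + (-1 - 1)) = -5*(-5 - 2) = -5*(-7) = 35)
O(p) = 42875 (O(p) = 35³ = 42875)
2013 + O(-8) = 2013 + 42875 = 44888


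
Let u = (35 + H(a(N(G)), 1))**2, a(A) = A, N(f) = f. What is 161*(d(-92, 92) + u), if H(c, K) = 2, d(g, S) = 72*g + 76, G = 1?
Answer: -833819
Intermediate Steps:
d(g, S) = 76 + 72*g
u = 1369 (u = (35 + 2)**2 = 37**2 = 1369)
161*(d(-92, 92) + u) = 161*((76 + 72*(-92)) + 1369) = 161*((76 - 6624) + 1369) = 161*(-6548 + 1369) = 161*(-5179) = -833819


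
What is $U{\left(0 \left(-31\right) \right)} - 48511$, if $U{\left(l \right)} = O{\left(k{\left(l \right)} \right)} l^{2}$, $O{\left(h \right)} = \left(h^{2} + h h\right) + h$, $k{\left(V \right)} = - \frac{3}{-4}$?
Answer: $-48511$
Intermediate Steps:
$k{\left(V \right)} = \frac{3}{4}$ ($k{\left(V \right)} = \left(-3\right) \left(- \frac{1}{4}\right) = \frac{3}{4}$)
$O{\left(h \right)} = h + 2 h^{2}$ ($O{\left(h \right)} = \left(h^{2} + h^{2}\right) + h = 2 h^{2} + h = h + 2 h^{2}$)
$U{\left(l \right)} = \frac{15 l^{2}}{8}$ ($U{\left(l \right)} = \frac{3 \left(1 + 2 \cdot \frac{3}{4}\right)}{4} l^{2} = \frac{3 \left(1 + \frac{3}{2}\right)}{4} l^{2} = \frac{3}{4} \cdot \frac{5}{2} l^{2} = \frac{15 l^{2}}{8}$)
$U{\left(0 \left(-31\right) \right)} - 48511 = \frac{15 \left(0 \left(-31\right)\right)^{2}}{8} - 48511 = \frac{15 \cdot 0^{2}}{8} - 48511 = \frac{15}{8} \cdot 0 - 48511 = 0 - 48511 = -48511$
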